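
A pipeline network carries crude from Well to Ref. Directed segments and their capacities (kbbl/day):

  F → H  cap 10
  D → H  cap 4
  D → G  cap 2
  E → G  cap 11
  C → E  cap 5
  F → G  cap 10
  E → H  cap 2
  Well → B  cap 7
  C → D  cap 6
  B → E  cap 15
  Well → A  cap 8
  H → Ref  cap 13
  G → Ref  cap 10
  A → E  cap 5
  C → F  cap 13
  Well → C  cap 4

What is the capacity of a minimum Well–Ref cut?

Augment Well→A→E→G→Ref: bottleneck 5, flow now 5.
Augment Well→B→E→G→Ref: bottleneck 5, flow now 10.
Augment Well→B→E→H→Ref: bottleneck 2, flow now 12.
Augment Well→C→D→H→Ref: bottleneck 4, flow now 16.
No augmenting path remains; maximum flow = 16.
By max-flow min-cut, the minimum cut capacity equals the max flow.
In the residual graph, reachable from Well: {Well, A}.
Min-cut edges: Well→B (7), Well→C (4), A→E (5); capacity 7 + 4 + 5 = 16.

16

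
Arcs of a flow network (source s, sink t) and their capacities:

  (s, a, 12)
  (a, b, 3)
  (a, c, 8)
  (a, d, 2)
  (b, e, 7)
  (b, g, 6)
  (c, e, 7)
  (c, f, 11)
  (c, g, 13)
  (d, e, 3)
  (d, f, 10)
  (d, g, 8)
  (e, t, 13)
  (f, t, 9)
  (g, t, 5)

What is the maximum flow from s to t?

Augment s→a→b→e→t: bottleneck 3, flow now 3.
Augment s→a→c→e→t: bottleneck 7, flow now 10.
Augment s→a→c→f→t: bottleneck 1, flow now 11.
Augment s→a→d→e→t: bottleneck 1, flow now 12.
No augmenting path remains; maximum flow = 12.
In the residual graph, reachable from s: {s}.
Min-cut edges: s→a (12); capacity 12 = 12.
This cut is saturated, so no flow can exceed 12.

12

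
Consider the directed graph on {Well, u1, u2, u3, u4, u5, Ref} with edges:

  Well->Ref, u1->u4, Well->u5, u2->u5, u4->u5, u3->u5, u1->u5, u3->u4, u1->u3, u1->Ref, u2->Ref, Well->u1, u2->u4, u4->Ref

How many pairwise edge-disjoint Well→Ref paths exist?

Assign every edge capacity 1; by Menger, the answer equals the max flow.
Path Well→Ref (+1); total 1.
Path Well→u1→Ref (+1); total 2.
No residual Well→Ref path; max flow = 2.
Certifying cut of size 2: {Well→Ref, Well→u1}.

2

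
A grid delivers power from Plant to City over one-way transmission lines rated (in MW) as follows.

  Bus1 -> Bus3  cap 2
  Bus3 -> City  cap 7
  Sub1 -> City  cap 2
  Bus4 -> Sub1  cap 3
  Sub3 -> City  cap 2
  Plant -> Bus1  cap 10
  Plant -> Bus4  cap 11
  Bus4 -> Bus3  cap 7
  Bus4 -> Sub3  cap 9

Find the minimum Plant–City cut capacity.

11

Augment Plant→Bus1→Bus3→City: bottleneck 2, flow now 2.
Augment Plant→Bus4→Sub3→City: bottleneck 2, flow now 4.
Augment Plant→Bus4→Sub1→City: bottleneck 2, flow now 6.
Augment Plant→Bus4→Bus3→City: bottleneck 5, flow now 11.
No augmenting path remains; maximum flow = 11.
By max-flow min-cut, the minimum cut capacity equals the max flow.
In the residual graph, reachable from Plant: {Plant, Bus1, Bus4, Sub3, Sub1, Bus3}.
Min-cut edges: Sub3→City (2), Sub1→City (2), Bus3→City (7); capacity 2 + 2 + 7 = 11.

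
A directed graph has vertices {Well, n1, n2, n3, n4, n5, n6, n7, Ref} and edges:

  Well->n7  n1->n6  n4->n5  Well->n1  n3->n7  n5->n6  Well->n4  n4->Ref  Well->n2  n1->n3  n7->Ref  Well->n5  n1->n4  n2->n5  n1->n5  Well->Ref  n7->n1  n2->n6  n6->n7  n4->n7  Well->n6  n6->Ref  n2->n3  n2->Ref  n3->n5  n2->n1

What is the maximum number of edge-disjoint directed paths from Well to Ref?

5

Assign every edge capacity 1; by Menger, the answer equals the max flow.
Path Well→Ref (+1); total 1.
Path Well→n2→Ref (+1); total 2.
Path Well→n4→Ref (+1); total 3.
Path Well→n6→Ref (+1); total 4.
Path Well→n7→Ref (+1); total 5.
No residual Well→Ref path; max flow = 5.
Certifying cut of size 5: {Well→Ref, Well→n2, n4→Ref, n6→Ref, n7→Ref}.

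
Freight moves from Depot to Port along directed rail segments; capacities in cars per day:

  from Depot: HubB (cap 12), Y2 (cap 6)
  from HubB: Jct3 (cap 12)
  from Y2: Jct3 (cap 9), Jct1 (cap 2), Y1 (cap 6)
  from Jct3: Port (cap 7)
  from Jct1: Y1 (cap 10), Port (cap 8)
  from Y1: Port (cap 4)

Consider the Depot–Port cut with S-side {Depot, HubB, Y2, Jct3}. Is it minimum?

No — its capacity is 15, but the minimum cut has capacity 13.

Given cut capacity: 2 + 6 + 7 = 15.
Augment Depot→HubB→Jct3→Port: bottleneck 7, flow now 7.
Augment Depot→Y2→Jct1→Port: bottleneck 2, flow now 9.
Augment Depot→Y2→Y1→Port: bottleneck 4, flow now 13.
No augmenting path remains; maximum flow = 13.
In the residual graph, reachable from Depot: {Depot, HubB, Jct3}.
Min-cut edges: Depot→Y2 (6), Jct3→Port (7); capacity 6 + 7 = 13.
Cut capacity 15 exceeds the max flow 13, so it is not minimum.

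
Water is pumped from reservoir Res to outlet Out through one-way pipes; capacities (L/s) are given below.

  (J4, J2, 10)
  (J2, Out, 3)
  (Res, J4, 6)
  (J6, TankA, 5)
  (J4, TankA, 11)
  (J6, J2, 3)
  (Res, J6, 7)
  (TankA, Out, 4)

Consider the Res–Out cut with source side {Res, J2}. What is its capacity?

16

Edges leaving {Res, J2}: Res→J4 (6), Res→J6 (7), J2→Out (3).
Cut capacity = 6 + 7 + 3 = 16.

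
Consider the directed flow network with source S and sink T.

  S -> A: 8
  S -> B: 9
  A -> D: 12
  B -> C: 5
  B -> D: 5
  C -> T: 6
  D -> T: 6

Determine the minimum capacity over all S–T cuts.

Augment S→A→D→T: bottleneck 6, flow now 6.
Augment S→B→C→T: bottleneck 5, flow now 11.
No augmenting path remains; maximum flow = 11.
By max-flow min-cut, the minimum cut capacity equals the max flow.
In the residual graph, reachable from S: {S, A, B, D}.
Min-cut edges: B→C (5), D→T (6); capacity 5 + 6 = 11.

11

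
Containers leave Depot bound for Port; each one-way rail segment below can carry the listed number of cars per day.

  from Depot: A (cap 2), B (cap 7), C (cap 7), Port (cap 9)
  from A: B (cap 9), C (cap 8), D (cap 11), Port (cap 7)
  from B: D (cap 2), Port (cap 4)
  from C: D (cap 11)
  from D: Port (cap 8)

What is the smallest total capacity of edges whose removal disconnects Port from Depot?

23

Augment Depot→Port: bottleneck 9, flow now 9.
Augment Depot→A→Port: bottleneck 2, flow now 11.
Augment Depot→B→Port: bottleneck 4, flow now 15.
Augment Depot→B→D→Port: bottleneck 2, flow now 17.
Augment Depot→C→D→Port: bottleneck 6, flow now 23.
No augmenting path remains; maximum flow = 23.
By max-flow min-cut, the minimum cut capacity equals the max flow.
In the residual graph, reachable from Depot: {Depot, B, C, D}.
Min-cut edges: Depot→A (2), Depot→Port (9), B→Port (4), D→Port (8); capacity 2 + 9 + 4 + 8 = 23.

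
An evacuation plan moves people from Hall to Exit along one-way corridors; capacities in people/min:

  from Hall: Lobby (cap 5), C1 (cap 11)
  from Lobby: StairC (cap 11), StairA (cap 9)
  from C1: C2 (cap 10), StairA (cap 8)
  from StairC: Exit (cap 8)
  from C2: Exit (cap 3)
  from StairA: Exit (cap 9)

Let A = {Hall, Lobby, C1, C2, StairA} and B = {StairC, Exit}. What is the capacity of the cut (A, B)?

Edges leaving {Hall, Lobby, C1, C2, StairA}: Lobby→StairC (11), C2→Exit (3), StairA→Exit (9).
Cut capacity = 11 + 3 + 9 = 23.

23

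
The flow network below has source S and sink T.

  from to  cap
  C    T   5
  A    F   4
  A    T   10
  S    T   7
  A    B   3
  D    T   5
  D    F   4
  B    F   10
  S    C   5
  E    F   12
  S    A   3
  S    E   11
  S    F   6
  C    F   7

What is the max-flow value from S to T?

15

Augment S→T: bottleneck 7, flow now 7.
Augment S→A→T: bottleneck 3, flow now 10.
Augment S→C→T: bottleneck 5, flow now 15.
No augmenting path remains; maximum flow = 15.
In the residual graph, reachable from S: {S, E, F}.
Min-cut edges: S→A (3), S→C (5), S→T (7); capacity 3 + 5 + 7 = 15.
This cut is saturated, so no flow can exceed 15.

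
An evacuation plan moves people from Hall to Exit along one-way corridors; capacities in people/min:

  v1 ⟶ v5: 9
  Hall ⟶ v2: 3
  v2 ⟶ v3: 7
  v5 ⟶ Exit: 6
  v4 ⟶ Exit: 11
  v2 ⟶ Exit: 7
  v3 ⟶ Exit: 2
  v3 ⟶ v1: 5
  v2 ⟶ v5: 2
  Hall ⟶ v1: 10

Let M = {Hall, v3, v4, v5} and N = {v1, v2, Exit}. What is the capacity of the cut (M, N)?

37

Edges leaving {Hall, v3, v4, v5}: Hall→v1 (10), Hall→v2 (3), v3→v1 (5), v3→Exit (2), v4→Exit (11), v5→Exit (6).
Cut capacity = 10 + 3 + 5 + 2 + 11 + 6 = 37.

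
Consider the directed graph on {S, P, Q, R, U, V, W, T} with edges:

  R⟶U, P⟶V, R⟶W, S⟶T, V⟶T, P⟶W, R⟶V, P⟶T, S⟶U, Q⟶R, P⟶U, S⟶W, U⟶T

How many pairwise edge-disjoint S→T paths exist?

2

Assign every edge capacity 1; by Menger, the answer equals the max flow.
Path S→T (+1); total 1.
Path S→U→T (+1); total 2.
No residual S→T path; max flow = 2.
Certifying cut of size 2: {S→T, S→U}.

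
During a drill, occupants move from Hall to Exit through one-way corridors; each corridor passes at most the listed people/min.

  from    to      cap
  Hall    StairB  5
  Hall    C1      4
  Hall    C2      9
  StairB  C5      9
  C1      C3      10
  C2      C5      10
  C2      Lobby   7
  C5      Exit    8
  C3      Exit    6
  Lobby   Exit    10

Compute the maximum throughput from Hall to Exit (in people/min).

18

Augment Hall→StairB→C5→Exit: bottleneck 5, flow now 5.
Augment Hall→C1→C3→Exit: bottleneck 4, flow now 9.
Augment Hall→C2→C5→Exit: bottleneck 3, flow now 12.
Augment Hall→C2→Lobby→Exit: bottleneck 6, flow now 18.
No augmenting path remains; maximum flow = 18.
In the residual graph, reachable from Hall: {Hall}.
Min-cut edges: Hall→StairB (5), Hall→C1 (4), Hall→C2 (9); capacity 5 + 4 + 9 = 18.
This cut is saturated, so no flow can exceed 18.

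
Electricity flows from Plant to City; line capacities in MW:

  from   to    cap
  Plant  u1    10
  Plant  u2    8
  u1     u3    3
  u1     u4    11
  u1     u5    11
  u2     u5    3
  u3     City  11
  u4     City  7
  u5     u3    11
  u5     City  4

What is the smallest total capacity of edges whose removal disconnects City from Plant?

13

Augment Plant→u1→u3→City: bottleneck 3, flow now 3.
Augment Plant→u1→u4→City: bottleneck 7, flow now 10.
Augment Plant→u2→u5→City: bottleneck 3, flow now 13.
No augmenting path remains; maximum flow = 13.
By max-flow min-cut, the minimum cut capacity equals the max flow.
In the residual graph, reachable from Plant: {Plant, u2}.
Min-cut edges: Plant→u1 (10), u2→u5 (3); capacity 10 + 3 = 13.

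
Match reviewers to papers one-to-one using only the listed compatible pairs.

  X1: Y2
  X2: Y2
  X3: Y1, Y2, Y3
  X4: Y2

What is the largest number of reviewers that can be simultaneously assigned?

Unit-capacity flow: source→left, listed edges, right→sink; max matching = max flow.
Augmenting path X1→Y2 (+1); matched 1.
Augmenting path X3→Y1 (+1); matched 2.
No augmenting path remains; maximum matching = 2.
König certificate: {X3, Y2} is a vertex cover of size 2 (every listed pair touches it), so no matching can be larger.

2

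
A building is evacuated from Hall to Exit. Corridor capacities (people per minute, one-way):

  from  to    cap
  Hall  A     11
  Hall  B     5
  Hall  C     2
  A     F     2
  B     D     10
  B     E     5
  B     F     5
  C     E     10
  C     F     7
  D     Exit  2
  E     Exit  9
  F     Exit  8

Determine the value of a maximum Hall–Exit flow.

Augment Hall→A→F→Exit: bottleneck 2, flow now 2.
Augment Hall→B→D→Exit: bottleneck 2, flow now 4.
Augment Hall→B→E→Exit: bottleneck 3, flow now 7.
Augment Hall→C→E→Exit: bottleneck 2, flow now 9.
No augmenting path remains; maximum flow = 9.
In the residual graph, reachable from Hall: {Hall, A}.
Min-cut edges: Hall→B (5), Hall→C (2), A→F (2); capacity 5 + 2 + 2 = 9.
This cut is saturated, so no flow can exceed 9.

9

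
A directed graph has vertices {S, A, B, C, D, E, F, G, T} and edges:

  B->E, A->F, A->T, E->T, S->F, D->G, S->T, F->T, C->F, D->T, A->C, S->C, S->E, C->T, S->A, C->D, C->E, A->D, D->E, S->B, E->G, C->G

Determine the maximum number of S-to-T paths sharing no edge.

5

Assign every edge capacity 1; by Menger, the answer equals the max flow.
Path S→T (+1); total 1.
Path S→A→T (+1); total 2.
Path S→C→T (+1); total 3.
Path S→E→T (+1); total 4.
Path S→F→T (+1); total 5.
No residual S→T path; max flow = 5.
Certifying cut of size 5: {E→T, S→A, S→C, S→F, S→T}.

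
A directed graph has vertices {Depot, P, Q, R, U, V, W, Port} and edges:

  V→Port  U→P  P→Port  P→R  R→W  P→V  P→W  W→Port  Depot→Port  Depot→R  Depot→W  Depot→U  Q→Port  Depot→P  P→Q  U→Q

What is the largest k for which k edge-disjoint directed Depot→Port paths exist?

Assign every edge capacity 1; by Menger, the answer equals the max flow.
Path Depot→Port (+1); total 1.
Path Depot→P→Port (+1); total 2.
Path Depot→W→Port (+1); total 3.
Path Depot→U→Q→Port (+1); total 4.
No residual Depot→Port path; max flow = 4.
Certifying cut of size 4: {Depot→P, Depot→Port, Depot→U, W→Port}.

4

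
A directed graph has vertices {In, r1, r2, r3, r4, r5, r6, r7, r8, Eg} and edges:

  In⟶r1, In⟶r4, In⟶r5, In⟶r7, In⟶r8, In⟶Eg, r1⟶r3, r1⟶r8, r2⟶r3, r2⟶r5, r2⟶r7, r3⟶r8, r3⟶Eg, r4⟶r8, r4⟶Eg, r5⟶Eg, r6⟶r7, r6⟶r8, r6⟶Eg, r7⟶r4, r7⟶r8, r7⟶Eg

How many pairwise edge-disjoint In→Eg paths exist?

5

Assign every edge capacity 1; by Menger, the answer equals the max flow.
Path In→Eg (+1); total 1.
Path In→r4→Eg (+1); total 2.
Path In→r5→Eg (+1); total 3.
Path In→r7→Eg (+1); total 4.
Path In→r1→r3→Eg (+1); total 5.
No residual In→Eg path; max flow = 5.
Certifying cut of size 5: {In→Eg, In→r1, In→r4, In→r5, In→r7}.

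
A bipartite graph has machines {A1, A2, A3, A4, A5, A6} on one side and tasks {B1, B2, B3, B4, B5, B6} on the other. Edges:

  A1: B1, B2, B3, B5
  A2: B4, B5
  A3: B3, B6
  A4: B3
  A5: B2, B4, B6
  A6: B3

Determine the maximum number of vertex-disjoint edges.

Unit-capacity flow: source→left, listed edges, right→sink; max matching = max flow.
Augmenting path A1→B1 (+1); matched 1.
Augmenting path A2→B4 (+1); matched 2.
Augmenting path A3→B3 (+1); matched 3.
Augmenting path A5→B2 (+1); matched 4.
Augmenting path A4→B3→A3→B6 (+1); matched 5.
No augmenting path remains; maximum matching = 5.
König certificate: {A1, A2, A3, A5, B3} is a vertex cover of size 5 (every listed pair touches it), so no matching can be larger.

5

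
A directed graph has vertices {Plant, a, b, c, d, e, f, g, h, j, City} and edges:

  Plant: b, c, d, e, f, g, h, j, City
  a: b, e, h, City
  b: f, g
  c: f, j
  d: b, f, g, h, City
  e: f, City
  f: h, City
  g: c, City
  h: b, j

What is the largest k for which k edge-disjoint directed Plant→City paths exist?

5

Assign every edge capacity 1; by Menger, the answer equals the max flow.
Path Plant→City (+1); total 1.
Path Plant→d→City (+1); total 2.
Path Plant→e→City (+1); total 3.
Path Plant→f→City (+1); total 4.
Path Plant→g→City (+1); total 5.
No residual Plant→City path; max flow = 5.
Certifying cut of size 5: {Plant→City, Plant→d, Plant→e, f→City, g→City}.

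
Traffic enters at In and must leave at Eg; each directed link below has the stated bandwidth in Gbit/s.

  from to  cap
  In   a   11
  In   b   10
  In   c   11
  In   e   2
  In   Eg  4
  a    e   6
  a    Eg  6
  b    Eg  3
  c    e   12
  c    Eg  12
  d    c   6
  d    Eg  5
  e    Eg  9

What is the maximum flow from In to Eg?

31

Augment In→Eg: bottleneck 4, flow now 4.
Augment In→a→Eg: bottleneck 6, flow now 10.
Augment In→b→Eg: bottleneck 3, flow now 13.
Augment In→c→Eg: bottleneck 11, flow now 24.
Augment In→e→Eg: bottleneck 2, flow now 26.
Augment In→a→e→Eg: bottleneck 5, flow now 31.
No augmenting path remains; maximum flow = 31.
In the residual graph, reachable from In: {In, b}.
Min-cut edges: In→a (11), In→c (11), In→e (2), In→Eg (4), b→Eg (3); capacity 11 + 11 + 2 + 4 + 3 = 31.
This cut is saturated, so no flow can exceed 31.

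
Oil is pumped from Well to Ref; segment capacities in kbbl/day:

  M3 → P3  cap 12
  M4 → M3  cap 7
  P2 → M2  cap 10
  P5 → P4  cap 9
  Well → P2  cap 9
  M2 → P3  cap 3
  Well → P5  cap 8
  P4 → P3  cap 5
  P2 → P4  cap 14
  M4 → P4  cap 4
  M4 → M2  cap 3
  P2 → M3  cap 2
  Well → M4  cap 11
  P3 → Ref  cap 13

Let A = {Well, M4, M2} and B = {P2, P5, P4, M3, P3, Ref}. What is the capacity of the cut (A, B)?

Edges leaving {Well, M4, M2}: Well→P2 (9), Well→P5 (8), M4→P4 (4), M4→M3 (7), M2→P3 (3).
Cut capacity = 9 + 8 + 4 + 7 + 3 = 31.

31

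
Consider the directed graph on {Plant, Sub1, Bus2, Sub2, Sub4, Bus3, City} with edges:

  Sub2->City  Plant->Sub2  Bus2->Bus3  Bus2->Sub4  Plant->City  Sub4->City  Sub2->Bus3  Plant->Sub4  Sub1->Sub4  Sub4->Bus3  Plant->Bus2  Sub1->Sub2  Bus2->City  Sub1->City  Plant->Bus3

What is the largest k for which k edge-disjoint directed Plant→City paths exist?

4

Assign every edge capacity 1; by Menger, the answer equals the max flow.
Path Plant→City (+1); total 1.
Path Plant→Bus2→City (+1); total 2.
Path Plant→Sub2→City (+1); total 3.
Path Plant→Sub4→City (+1); total 4.
No residual Plant→City path; max flow = 4.
Certifying cut of size 4: {Plant→Bus2, Plant→City, Plant→Sub2, Plant→Sub4}.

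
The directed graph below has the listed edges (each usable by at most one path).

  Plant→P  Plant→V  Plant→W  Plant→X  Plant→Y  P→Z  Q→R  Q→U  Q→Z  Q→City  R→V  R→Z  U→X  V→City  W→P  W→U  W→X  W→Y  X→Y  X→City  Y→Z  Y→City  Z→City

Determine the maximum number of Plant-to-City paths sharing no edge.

Assign every edge capacity 1; by Menger, the answer equals the max flow.
Path Plant→V→City (+1); total 1.
Path Plant→X→City (+1); total 2.
Path Plant→Y→City (+1); total 3.
Path Plant→P→Z→City (+1); total 4.
No residual Plant→City path; max flow = 4.
Certifying cut of size 4: {Plant→V, X→City, Y→City, Z→City}.

4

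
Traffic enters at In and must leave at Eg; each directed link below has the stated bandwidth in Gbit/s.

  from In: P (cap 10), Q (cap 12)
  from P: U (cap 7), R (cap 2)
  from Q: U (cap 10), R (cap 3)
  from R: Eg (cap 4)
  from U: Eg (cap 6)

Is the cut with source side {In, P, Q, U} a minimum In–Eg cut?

Given cut capacity: 2 + 3 + 6 = 11.
Augment In→P→R→Eg: bottleneck 2, flow now 2.
Augment In→P→U→Eg: bottleneck 6, flow now 8.
Augment In→Q→R→Eg: bottleneck 2, flow now 10.
No augmenting path remains; maximum flow = 10.
In the residual graph, reachable from In: {In, P, Q, R, U}.
Min-cut edges: R→Eg (4), U→Eg (6); capacity 4 + 6 = 10.
Cut capacity 11 exceeds the max flow 10, so it is not minimum.

No — its capacity is 11, but the minimum cut has capacity 10.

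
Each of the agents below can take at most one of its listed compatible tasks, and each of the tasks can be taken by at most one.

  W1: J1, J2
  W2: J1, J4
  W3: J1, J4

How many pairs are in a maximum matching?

3

Unit-capacity flow: source→left, listed edges, right→sink; max matching = max flow.
Augmenting path W1→J1 (+1); matched 1.
Augmenting path W2→J4 (+1); matched 2.
Augmenting path W3→J1→W1→J2 (+1); matched 3.
No augmenting path remains; maximum matching = 3.
König certificate: {W1, W2, W3} is a vertex cover of size 3 (every listed pair touches it), so no matching can be larger.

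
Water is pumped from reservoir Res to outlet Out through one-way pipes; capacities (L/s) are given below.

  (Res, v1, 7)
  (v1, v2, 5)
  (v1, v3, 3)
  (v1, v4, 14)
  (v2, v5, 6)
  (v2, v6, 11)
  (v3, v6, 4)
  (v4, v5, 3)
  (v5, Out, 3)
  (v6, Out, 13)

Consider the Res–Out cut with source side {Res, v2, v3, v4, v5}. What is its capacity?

Edges leaving {Res, v2, v3, v4, v5}: Res→v1 (7), v2→v6 (11), v3→v6 (4), v5→Out (3).
Cut capacity = 7 + 11 + 4 + 3 = 25.

25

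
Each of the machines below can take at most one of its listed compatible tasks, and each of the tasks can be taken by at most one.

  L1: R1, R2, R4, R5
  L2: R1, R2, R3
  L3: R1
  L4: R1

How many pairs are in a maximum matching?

Unit-capacity flow: source→left, listed edges, right→sink; max matching = max flow.
Augmenting path L1→R1 (+1); matched 1.
Augmenting path L2→R2 (+1); matched 2.
Augmenting path L3→R1→L1→R4 (+1); matched 3.
No augmenting path remains; maximum matching = 3.
König certificate: {L1, L2, R1} is a vertex cover of size 3 (every listed pair touches it), so no matching can be larger.

3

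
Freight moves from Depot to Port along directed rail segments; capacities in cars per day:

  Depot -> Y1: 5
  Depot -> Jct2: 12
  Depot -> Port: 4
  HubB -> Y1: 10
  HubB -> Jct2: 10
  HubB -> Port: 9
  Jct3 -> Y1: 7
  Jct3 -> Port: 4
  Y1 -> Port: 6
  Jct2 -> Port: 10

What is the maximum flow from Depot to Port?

19

Augment Depot→Port: bottleneck 4, flow now 4.
Augment Depot→Y1→Port: bottleneck 5, flow now 9.
Augment Depot→Jct2→Port: bottleneck 10, flow now 19.
No augmenting path remains; maximum flow = 19.
In the residual graph, reachable from Depot: {Depot, Jct2}.
Min-cut edges: Depot→Y1 (5), Depot→Port (4), Jct2→Port (10); capacity 5 + 4 + 10 = 19.
This cut is saturated, so no flow can exceed 19.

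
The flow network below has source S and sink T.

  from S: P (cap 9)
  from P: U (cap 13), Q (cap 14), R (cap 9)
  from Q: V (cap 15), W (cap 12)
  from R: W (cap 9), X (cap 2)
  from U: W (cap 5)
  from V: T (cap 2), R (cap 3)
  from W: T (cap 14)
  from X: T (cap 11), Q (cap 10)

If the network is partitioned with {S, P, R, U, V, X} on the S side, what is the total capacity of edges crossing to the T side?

Edges leaving {S, P, R, U, V, X}: P→Q (14), R→W (9), U→W (5), V→T (2), X→Q (10), X→T (11).
Cut capacity = 14 + 9 + 5 + 2 + 10 + 11 = 51.

51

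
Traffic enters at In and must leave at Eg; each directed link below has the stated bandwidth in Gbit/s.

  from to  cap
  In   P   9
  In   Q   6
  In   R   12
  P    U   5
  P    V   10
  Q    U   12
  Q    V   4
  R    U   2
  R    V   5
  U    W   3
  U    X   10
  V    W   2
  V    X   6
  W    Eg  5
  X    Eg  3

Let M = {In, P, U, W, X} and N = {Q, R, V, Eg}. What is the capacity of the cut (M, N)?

Edges leaving {In, P, U, W, X}: In→Q (6), In→R (12), P→V (10), W→Eg (5), X→Eg (3).
Cut capacity = 6 + 12 + 10 + 5 + 3 = 36.

36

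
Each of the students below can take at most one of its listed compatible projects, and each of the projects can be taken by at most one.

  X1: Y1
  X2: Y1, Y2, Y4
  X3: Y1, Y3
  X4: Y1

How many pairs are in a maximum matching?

3

Unit-capacity flow: source→left, listed edges, right→sink; max matching = max flow.
Augmenting path X1→Y1 (+1); matched 1.
Augmenting path X2→Y2 (+1); matched 2.
Augmenting path X3→Y3 (+1); matched 3.
No augmenting path remains; maximum matching = 3.
König certificate: {X2, X3, Y1} is a vertex cover of size 3 (every listed pair touches it), so no matching can be larger.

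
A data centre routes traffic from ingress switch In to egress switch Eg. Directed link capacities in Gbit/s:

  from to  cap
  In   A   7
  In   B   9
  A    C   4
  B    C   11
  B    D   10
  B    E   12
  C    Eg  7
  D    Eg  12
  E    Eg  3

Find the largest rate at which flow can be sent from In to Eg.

Augment In→A→C→Eg: bottleneck 4, flow now 4.
Augment In→B→C→Eg: bottleneck 3, flow now 7.
Augment In→B→D→Eg: bottleneck 6, flow now 13.
No augmenting path remains; maximum flow = 13.
In the residual graph, reachable from In: {In, A}.
Min-cut edges: In→B (9), A→C (4); capacity 9 + 4 = 13.
This cut is saturated, so no flow can exceed 13.

13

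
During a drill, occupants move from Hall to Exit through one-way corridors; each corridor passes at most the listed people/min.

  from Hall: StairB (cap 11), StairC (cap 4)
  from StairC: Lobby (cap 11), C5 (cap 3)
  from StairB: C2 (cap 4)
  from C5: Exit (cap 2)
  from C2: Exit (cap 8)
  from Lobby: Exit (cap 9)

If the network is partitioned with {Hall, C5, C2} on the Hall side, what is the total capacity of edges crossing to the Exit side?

25

Edges leaving {Hall, C5, C2}: Hall→StairC (4), Hall→StairB (11), C5→Exit (2), C2→Exit (8).
Cut capacity = 4 + 11 + 2 + 8 = 25.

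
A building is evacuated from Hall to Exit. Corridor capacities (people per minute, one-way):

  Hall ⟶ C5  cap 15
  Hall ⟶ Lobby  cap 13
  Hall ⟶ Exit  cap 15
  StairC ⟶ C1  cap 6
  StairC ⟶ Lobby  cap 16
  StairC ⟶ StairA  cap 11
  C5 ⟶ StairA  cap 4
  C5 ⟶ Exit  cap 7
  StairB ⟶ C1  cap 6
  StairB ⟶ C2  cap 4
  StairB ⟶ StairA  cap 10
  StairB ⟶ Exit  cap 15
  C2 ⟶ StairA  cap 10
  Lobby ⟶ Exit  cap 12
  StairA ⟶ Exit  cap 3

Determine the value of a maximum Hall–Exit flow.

Augment Hall→Exit: bottleneck 15, flow now 15.
Augment Hall→C5→Exit: bottleneck 7, flow now 22.
Augment Hall→Lobby→Exit: bottleneck 12, flow now 34.
Augment Hall→C5→StairA→Exit: bottleneck 3, flow now 37.
No augmenting path remains; maximum flow = 37.
In the residual graph, reachable from Hall: {Hall, C5, Lobby, StairA}.
Min-cut edges: Hall→Exit (15), C5→Exit (7), Lobby→Exit (12), StairA→Exit (3); capacity 15 + 7 + 12 + 3 = 37.
This cut is saturated, so no flow can exceed 37.

37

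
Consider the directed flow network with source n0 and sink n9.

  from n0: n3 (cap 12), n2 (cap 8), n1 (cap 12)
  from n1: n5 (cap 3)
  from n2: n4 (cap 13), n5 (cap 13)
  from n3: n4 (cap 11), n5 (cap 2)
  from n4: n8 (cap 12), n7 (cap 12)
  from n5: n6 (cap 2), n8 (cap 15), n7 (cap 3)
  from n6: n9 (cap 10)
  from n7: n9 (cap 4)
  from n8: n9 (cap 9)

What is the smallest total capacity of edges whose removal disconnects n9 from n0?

15

Augment n0→n1→n5→n6→n9: bottleneck 2, flow now 2.
Augment n0→n1→n5→n7→n9: bottleneck 1, flow now 3.
Augment n0→n2→n4→n7→n9: bottleneck 3, flow now 6.
Augment n0→n2→n4→n8→n9: bottleneck 5, flow now 11.
Augment n0→n3→n4→n8→n9: bottleneck 4, flow now 15.
No augmenting path remains; maximum flow = 15.
By max-flow min-cut, the minimum cut capacity equals the max flow.
In the residual graph, reachable from n0: {n0, n1, n2, n3, n4, n5, n7, n8}.
Min-cut edges: n5→n6 (2), n7→n9 (4), n8→n9 (9); capacity 2 + 4 + 9 = 15.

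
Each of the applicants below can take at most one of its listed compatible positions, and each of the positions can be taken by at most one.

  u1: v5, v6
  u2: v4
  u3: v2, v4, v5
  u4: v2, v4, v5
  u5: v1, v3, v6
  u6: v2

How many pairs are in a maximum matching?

Unit-capacity flow: source→left, listed edges, right→sink; max matching = max flow.
Augmenting path u1→v5 (+1); matched 1.
Augmenting path u2→v4 (+1); matched 2.
Augmenting path u3→v2 (+1); matched 3.
Augmenting path u5→v1 (+1); matched 4.
Augmenting path u4→v5→u1→v6 (+1); matched 5.
No augmenting path remains; maximum matching = 5.
König certificate: {u1, u5, v2, v4, v5} is a vertex cover of size 5 (every listed pair touches it), so no matching can be larger.

5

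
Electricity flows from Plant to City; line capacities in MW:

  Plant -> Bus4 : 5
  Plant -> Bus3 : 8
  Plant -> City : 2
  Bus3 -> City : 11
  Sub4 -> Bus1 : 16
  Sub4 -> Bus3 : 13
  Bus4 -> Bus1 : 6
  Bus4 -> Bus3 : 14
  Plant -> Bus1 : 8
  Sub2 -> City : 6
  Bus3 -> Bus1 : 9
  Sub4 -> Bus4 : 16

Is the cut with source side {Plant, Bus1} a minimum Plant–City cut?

No — its capacity is 15, but the minimum cut has capacity 13.

Given cut capacity: 5 + 8 + 2 = 15.
Augment Plant→City: bottleneck 2, flow now 2.
Augment Plant→Bus3→City: bottleneck 8, flow now 10.
Augment Plant→Bus4→Bus3→City: bottleneck 3, flow now 13.
No augmenting path remains; maximum flow = 13.
In the residual graph, reachable from Plant: {Plant, Bus4, Bus3, Bus1}.
Min-cut edges: Plant→City (2), Bus3→City (11); capacity 2 + 11 = 13.
Cut capacity 15 exceeds the max flow 13, so it is not minimum.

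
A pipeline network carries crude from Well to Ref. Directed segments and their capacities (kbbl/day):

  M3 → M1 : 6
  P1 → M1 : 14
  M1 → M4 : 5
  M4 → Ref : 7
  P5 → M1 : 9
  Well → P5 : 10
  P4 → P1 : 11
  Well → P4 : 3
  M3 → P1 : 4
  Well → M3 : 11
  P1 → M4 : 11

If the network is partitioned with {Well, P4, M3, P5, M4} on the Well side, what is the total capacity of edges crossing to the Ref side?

Edges leaving {Well, P4, M3, P5, M4}: P4→P1 (11), M3→P1 (4), M3→M1 (6), P5→M1 (9), M4→Ref (7).
Cut capacity = 11 + 4 + 6 + 9 + 7 = 37.

37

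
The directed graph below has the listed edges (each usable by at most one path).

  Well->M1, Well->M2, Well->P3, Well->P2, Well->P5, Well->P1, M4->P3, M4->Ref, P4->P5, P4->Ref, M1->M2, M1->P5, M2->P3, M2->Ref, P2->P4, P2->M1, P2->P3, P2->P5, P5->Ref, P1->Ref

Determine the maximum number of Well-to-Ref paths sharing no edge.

4

Assign every edge capacity 1; by Menger, the answer equals the max flow.
Path Well→M2→Ref (+1); total 1.
Path Well→P5→Ref (+1); total 2.
Path Well→P1→Ref (+1); total 3.
Path Well→P2→P4→Ref (+1); total 4.
No residual Well→Ref path; max flow = 4.
Certifying cut of size 4: {M2→Ref, P5→Ref, Well→P1, Well→P2}.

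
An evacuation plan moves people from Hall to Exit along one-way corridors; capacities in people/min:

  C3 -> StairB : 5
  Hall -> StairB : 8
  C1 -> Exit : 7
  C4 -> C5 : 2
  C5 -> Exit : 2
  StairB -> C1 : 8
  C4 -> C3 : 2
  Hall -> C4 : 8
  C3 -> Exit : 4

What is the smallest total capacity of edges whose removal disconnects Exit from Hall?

Augment Hall→StairB→C1→Exit: bottleneck 7, flow now 7.
Augment Hall→C4→C5→Exit: bottleneck 2, flow now 9.
Augment Hall→C4→C3→Exit: bottleneck 2, flow now 11.
No augmenting path remains; maximum flow = 11.
By max-flow min-cut, the minimum cut capacity equals the max flow.
In the residual graph, reachable from Hall: {Hall, StairB, C4, C1}.
Min-cut edges: C4→C5 (2), C4→C3 (2), C1→Exit (7); capacity 2 + 2 + 7 = 11.

11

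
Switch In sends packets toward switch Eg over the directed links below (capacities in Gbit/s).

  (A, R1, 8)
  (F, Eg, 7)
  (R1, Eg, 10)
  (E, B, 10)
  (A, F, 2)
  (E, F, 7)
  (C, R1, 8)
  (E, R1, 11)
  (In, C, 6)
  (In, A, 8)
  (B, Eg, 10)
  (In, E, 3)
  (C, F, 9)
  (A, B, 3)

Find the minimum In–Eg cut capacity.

Augment In→E→F→Eg: bottleneck 3, flow now 3.
Augment In→A→F→Eg: bottleneck 2, flow now 5.
Augment In→A→B→Eg: bottleneck 3, flow now 8.
Augment In→A→R1→Eg: bottleneck 3, flow now 11.
Augment In→C→F→Eg: bottleneck 2, flow now 13.
Augment In→C→R1→Eg: bottleneck 4, flow now 17.
No augmenting path remains; maximum flow = 17.
By max-flow min-cut, the minimum cut capacity equals the max flow.
In the residual graph, reachable from In: {In}.
Min-cut edges: In→E (3), In→A (8), In→C (6); capacity 3 + 8 + 6 = 17.

17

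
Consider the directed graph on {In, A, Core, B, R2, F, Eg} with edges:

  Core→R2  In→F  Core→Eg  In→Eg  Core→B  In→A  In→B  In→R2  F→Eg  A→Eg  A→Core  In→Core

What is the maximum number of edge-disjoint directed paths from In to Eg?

Assign every edge capacity 1; by Menger, the answer equals the max flow.
Path In→Eg (+1); total 1.
Path In→A→Eg (+1); total 2.
Path In→Core→Eg (+1); total 3.
Path In→F→Eg (+1); total 4.
No residual In→Eg path; max flow = 4.
Certifying cut of size 4: {In→A, In→Core, In→Eg, In→F}.

4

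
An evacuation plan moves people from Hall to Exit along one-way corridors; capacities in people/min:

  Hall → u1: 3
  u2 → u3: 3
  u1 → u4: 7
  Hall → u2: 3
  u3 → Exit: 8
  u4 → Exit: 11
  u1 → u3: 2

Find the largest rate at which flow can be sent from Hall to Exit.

Augment Hall→u1→u3→Exit: bottleneck 2, flow now 2.
Augment Hall→u1→u4→Exit: bottleneck 1, flow now 3.
Augment Hall→u2→u3→Exit: bottleneck 3, flow now 6.
No augmenting path remains; maximum flow = 6.
In the residual graph, reachable from Hall: {Hall}.
Min-cut edges: Hall→u1 (3), Hall→u2 (3); capacity 3 + 3 = 6.
This cut is saturated, so no flow can exceed 6.

6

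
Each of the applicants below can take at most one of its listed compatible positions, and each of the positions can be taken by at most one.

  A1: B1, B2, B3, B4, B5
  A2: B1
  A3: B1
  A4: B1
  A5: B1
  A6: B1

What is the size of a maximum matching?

2

Unit-capacity flow: source→left, listed edges, right→sink; max matching = max flow.
Augmenting path A1→B1 (+1); matched 1.
Augmenting path A2→B1→A1→B2 (+1); matched 2.
No augmenting path remains; maximum matching = 2.
König certificate: {A1, B1} is a vertex cover of size 2 (every listed pair touches it), so no matching can be larger.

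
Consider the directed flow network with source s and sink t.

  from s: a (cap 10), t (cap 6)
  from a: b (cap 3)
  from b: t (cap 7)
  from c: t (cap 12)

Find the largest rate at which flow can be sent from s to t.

9

Augment s→t: bottleneck 6, flow now 6.
Augment s→a→b→t: bottleneck 3, flow now 9.
No augmenting path remains; maximum flow = 9.
In the residual graph, reachable from s: {s, a}.
Min-cut edges: s→t (6), a→b (3); capacity 6 + 3 = 9.
This cut is saturated, so no flow can exceed 9.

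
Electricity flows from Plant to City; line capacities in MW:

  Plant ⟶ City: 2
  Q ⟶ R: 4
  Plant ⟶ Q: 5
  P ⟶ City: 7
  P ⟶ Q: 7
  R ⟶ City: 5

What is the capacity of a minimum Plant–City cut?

6

Augment Plant→City: bottleneck 2, flow now 2.
Augment Plant→Q→R→City: bottleneck 4, flow now 6.
No augmenting path remains; maximum flow = 6.
By max-flow min-cut, the minimum cut capacity equals the max flow.
In the residual graph, reachable from Plant: {Plant, Q}.
Min-cut edges: Plant→City (2), Q→R (4); capacity 2 + 4 = 6.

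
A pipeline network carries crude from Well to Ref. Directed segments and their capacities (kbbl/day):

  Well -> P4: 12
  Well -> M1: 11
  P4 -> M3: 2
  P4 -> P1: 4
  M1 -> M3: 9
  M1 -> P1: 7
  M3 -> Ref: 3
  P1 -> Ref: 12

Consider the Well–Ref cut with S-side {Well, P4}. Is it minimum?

Given cut capacity: 11 + 2 + 4 = 17.
Augment Well→P4→M3→Ref: bottleneck 2, flow now 2.
Augment Well→P4→P1→Ref: bottleneck 4, flow now 6.
Augment Well→M1→M3→Ref: bottleneck 1, flow now 7.
Augment Well→M1→P1→Ref: bottleneck 7, flow now 14.
No augmenting path remains; maximum flow = 14.
In the residual graph, reachable from Well: {Well, P4, M1, M3}.
Min-cut edges: P4→P1 (4), M1→P1 (7), M3→Ref (3); capacity 4 + 7 + 3 = 14.
Cut capacity 17 exceeds the max flow 14, so it is not minimum.

No — its capacity is 17, but the minimum cut has capacity 14.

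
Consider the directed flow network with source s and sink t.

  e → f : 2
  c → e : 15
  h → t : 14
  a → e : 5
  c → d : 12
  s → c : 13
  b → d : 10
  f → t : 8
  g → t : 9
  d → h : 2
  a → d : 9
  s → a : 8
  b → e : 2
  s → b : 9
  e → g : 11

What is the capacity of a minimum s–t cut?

Augment s→a→d→h→t: bottleneck 2, flow now 2.
Augment s→a→e→f→t: bottleneck 2, flow now 4.
Augment s→a→e→g→t: bottleneck 3, flow now 7.
Augment s→b→e→g→t: bottleneck 2, flow now 9.
Augment s→c→e→g→t: bottleneck 4, flow now 13.
No augmenting path remains; maximum flow = 13.
By max-flow min-cut, the minimum cut capacity equals the max flow.
In the residual graph, reachable from s: {s, a, b, c, d, e, g}.
Min-cut edges: d→h (2), e→f (2), g→t (9); capacity 2 + 2 + 9 = 13.

13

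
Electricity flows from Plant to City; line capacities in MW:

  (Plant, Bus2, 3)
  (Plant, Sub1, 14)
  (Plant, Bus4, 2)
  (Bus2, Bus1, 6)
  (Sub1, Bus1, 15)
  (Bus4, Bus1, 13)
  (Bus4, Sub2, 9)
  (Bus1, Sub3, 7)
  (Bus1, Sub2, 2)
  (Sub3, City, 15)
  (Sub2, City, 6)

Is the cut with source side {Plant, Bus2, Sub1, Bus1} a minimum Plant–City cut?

Given cut capacity: 2 + 7 + 2 = 11.
Augment Plant→Bus4→Sub2→City: bottleneck 2, flow now 2.
Augment Plant→Bus2→Bus1→Sub3→City: bottleneck 3, flow now 5.
Augment Plant→Sub1→Bus1→Sub3→City: bottleneck 4, flow now 9.
Augment Plant→Sub1→Bus1→Sub2→City: bottleneck 2, flow now 11.
No augmenting path remains; maximum flow = 11.
Cut capacity 11 equals the max flow, so it is a minimum cut.

Yes — it is a minimum cut (capacity 11).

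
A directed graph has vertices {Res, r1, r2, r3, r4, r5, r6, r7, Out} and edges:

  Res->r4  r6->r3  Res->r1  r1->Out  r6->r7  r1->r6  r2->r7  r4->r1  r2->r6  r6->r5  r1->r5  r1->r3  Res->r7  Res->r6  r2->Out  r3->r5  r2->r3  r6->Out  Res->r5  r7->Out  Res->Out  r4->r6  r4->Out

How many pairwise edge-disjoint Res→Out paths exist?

Assign every edge capacity 1; by Menger, the answer equals the max flow.
Path Res→Out (+1); total 1.
Path Res→r1→Out (+1); total 2.
Path Res→r4→Out (+1); total 3.
Path Res→r6→Out (+1); total 4.
Path Res→r7→Out (+1); total 5.
No residual Res→Out path; max flow = 5.
Certifying cut of size 5: {Res→Out, Res→r1, Res→r4, Res→r6, Res→r7}.

5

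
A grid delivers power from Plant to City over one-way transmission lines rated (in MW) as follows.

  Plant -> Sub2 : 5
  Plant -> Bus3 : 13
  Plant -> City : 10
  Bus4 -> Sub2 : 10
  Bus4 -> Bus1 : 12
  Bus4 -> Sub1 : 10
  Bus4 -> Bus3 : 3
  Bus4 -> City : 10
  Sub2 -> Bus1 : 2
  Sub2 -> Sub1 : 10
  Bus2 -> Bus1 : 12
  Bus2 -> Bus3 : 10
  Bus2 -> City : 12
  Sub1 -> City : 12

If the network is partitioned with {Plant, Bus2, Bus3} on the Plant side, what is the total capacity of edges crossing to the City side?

39

Edges leaving {Plant, Bus2, Bus3}: Plant→Sub2 (5), Plant→City (10), Bus2→Bus1 (12), Bus2→City (12).
Cut capacity = 5 + 10 + 12 + 12 = 39.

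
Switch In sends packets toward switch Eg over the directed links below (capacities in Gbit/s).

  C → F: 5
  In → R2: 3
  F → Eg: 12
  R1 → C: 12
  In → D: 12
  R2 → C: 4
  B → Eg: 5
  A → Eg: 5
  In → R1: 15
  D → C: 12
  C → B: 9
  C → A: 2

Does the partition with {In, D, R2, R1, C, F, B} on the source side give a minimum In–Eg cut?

Given cut capacity: 2 + 12 + 5 = 19.
Augment In→D→C→F→Eg: bottleneck 5, flow now 5.
Augment In→D→C→B→Eg: bottleneck 5, flow now 10.
Augment In→D→C→A→Eg: bottleneck 2, flow now 12.
No augmenting path remains; maximum flow = 12.
In the residual graph, reachable from In: {In, D, R2, R1, C, B}.
Min-cut edges: C→F (5), C→A (2), B→Eg (5); capacity 5 + 2 + 5 = 12.
Cut capacity 19 exceeds the max flow 12, so it is not minimum.

No — its capacity is 19, but the minimum cut has capacity 12.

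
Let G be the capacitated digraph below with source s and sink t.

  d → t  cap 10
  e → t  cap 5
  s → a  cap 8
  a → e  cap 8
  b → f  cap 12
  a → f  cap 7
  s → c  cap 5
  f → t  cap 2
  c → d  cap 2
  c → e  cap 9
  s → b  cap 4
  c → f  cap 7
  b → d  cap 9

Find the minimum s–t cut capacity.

Augment s→a→e→t: bottleneck 5, flow now 5.
Augment s→a→f→t: bottleneck 2, flow now 7.
Augment s→b→d→t: bottleneck 4, flow now 11.
Augment s→c→d→t: bottleneck 2, flow now 13.
No augmenting path remains; maximum flow = 13.
By max-flow min-cut, the minimum cut capacity equals the max flow.
In the residual graph, reachable from s: {s, a, c, e, f}.
Min-cut edges: s→b (4), c→d (2), e→t (5), f→t (2); capacity 4 + 2 + 5 + 2 = 13.

13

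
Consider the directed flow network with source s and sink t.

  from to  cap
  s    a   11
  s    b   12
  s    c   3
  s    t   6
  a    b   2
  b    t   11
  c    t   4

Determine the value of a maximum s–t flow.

20

Augment s→t: bottleneck 6, flow now 6.
Augment s→b→t: bottleneck 11, flow now 17.
Augment s→c→t: bottleneck 3, flow now 20.
No augmenting path remains; maximum flow = 20.
In the residual graph, reachable from s: {s, a, b}.
Min-cut edges: s→c (3), s→t (6), b→t (11); capacity 3 + 6 + 11 = 20.
This cut is saturated, so no flow can exceed 20.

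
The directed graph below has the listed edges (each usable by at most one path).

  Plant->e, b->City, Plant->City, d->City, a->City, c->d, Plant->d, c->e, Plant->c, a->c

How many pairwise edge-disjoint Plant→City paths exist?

2

Assign every edge capacity 1; by Menger, the answer equals the max flow.
Path Plant→City (+1); total 1.
Path Plant→d→City (+1); total 2.
No residual Plant→City path; max flow = 2.
Certifying cut of size 2: {Plant→City, d→City}.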